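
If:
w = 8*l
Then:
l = w/8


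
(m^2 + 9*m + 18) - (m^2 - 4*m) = 13*m + 18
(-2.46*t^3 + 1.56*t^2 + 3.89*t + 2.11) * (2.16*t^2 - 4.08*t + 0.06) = -5.3136*t^5 + 13.4064*t^4 + 1.89*t^3 - 11.22*t^2 - 8.3754*t + 0.1266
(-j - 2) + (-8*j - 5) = -9*j - 7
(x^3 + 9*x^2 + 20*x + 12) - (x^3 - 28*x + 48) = 9*x^2 + 48*x - 36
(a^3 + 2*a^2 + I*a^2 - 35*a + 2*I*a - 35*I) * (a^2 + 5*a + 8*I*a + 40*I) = a^5 + 7*a^4 + 9*I*a^4 - 33*a^3 + 63*I*a^3 - 231*a^2 - 225*I*a^2 + 200*a - 1575*I*a + 1400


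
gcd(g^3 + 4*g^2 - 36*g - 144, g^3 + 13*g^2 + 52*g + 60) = g + 6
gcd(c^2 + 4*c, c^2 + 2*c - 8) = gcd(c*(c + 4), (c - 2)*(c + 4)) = c + 4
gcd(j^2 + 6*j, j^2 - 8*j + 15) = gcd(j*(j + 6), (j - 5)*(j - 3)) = 1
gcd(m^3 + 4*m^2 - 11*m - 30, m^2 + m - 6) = 1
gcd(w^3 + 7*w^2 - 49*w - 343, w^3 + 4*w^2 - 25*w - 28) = w + 7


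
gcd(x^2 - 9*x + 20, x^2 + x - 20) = x - 4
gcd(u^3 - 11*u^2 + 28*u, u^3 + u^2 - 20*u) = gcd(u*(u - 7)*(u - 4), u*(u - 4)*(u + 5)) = u^2 - 4*u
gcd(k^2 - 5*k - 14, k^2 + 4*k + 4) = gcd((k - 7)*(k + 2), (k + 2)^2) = k + 2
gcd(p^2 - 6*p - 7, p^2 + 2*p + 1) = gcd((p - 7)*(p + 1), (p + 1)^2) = p + 1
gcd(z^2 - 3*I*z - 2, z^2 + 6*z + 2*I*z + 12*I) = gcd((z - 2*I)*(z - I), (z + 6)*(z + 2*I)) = 1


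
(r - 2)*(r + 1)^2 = r^3 - 3*r - 2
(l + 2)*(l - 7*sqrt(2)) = l^2 - 7*sqrt(2)*l + 2*l - 14*sqrt(2)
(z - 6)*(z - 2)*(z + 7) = z^3 - z^2 - 44*z + 84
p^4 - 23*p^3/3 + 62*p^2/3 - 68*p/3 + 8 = (p - 3)*(p - 2)^2*(p - 2/3)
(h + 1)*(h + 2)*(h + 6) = h^3 + 9*h^2 + 20*h + 12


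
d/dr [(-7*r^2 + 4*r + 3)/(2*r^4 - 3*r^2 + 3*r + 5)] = (2*(2 - 7*r)*(2*r^4 - 3*r^2 + 3*r + 5) - (-7*r^2 + 4*r + 3)*(8*r^3 - 6*r + 3))/(2*r^4 - 3*r^2 + 3*r + 5)^2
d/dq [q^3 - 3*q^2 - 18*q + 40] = 3*q^2 - 6*q - 18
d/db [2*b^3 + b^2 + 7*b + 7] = 6*b^2 + 2*b + 7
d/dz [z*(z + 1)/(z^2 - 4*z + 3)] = (-5*z^2 + 6*z + 3)/(z^4 - 8*z^3 + 22*z^2 - 24*z + 9)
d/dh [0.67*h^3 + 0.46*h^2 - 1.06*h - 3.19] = 2.01*h^2 + 0.92*h - 1.06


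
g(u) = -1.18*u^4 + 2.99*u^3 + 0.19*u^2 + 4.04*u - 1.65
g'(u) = -4.72*u^3 + 8.97*u^2 + 0.38*u + 4.04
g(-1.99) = -51.01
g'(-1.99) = 76.00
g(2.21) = 12.33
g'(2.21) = -2.26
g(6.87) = -1623.95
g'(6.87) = -1100.42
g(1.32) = 7.31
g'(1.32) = 9.32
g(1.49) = 8.87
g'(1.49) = 8.91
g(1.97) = 12.13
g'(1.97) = 3.51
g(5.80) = -723.79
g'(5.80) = -612.93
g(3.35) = -22.19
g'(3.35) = -71.47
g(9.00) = -5512.17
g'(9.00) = -2706.85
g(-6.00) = -2194.17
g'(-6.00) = 1344.20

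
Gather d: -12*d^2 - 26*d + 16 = -12*d^2 - 26*d + 16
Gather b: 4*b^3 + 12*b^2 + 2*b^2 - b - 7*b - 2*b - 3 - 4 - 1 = 4*b^3 + 14*b^2 - 10*b - 8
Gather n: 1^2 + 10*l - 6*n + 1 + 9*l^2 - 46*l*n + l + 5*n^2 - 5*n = 9*l^2 + 11*l + 5*n^2 + n*(-46*l - 11) + 2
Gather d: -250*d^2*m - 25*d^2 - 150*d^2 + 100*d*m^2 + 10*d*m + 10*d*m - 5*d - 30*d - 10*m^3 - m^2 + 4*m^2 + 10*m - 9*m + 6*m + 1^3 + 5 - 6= d^2*(-250*m - 175) + d*(100*m^2 + 20*m - 35) - 10*m^3 + 3*m^2 + 7*m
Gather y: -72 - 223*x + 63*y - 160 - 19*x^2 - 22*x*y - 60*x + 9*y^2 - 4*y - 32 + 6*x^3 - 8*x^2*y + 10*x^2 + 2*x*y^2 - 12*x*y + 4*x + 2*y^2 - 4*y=6*x^3 - 9*x^2 - 279*x + y^2*(2*x + 11) + y*(-8*x^2 - 34*x + 55) - 264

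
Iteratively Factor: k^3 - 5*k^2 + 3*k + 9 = (k + 1)*(k^2 - 6*k + 9) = (k - 3)*(k + 1)*(k - 3)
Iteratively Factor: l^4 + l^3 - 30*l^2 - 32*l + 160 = (l - 2)*(l^3 + 3*l^2 - 24*l - 80) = (l - 2)*(l + 4)*(l^2 - l - 20) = (l - 5)*(l - 2)*(l + 4)*(l + 4)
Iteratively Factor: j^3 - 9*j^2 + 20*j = (j - 5)*(j^2 - 4*j) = (j - 5)*(j - 4)*(j)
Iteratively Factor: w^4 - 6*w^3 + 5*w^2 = (w - 5)*(w^3 - w^2) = w*(w - 5)*(w^2 - w) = w^2*(w - 5)*(w - 1)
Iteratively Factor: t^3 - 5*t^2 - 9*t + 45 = (t - 5)*(t^2 - 9) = (t - 5)*(t + 3)*(t - 3)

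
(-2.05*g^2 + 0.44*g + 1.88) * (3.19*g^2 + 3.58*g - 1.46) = -6.5395*g^4 - 5.9354*g^3 + 10.5654*g^2 + 6.088*g - 2.7448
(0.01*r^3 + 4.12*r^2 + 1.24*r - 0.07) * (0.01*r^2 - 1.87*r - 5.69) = 0.0001*r^5 + 0.0225*r^4 - 7.7489*r^3 - 25.7623*r^2 - 6.9247*r + 0.3983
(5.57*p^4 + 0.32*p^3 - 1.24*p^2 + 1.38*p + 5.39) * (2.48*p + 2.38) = 13.8136*p^5 + 14.0502*p^4 - 2.3136*p^3 + 0.4712*p^2 + 16.6516*p + 12.8282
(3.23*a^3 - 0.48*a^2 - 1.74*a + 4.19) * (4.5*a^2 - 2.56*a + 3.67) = 14.535*a^5 - 10.4288*a^4 + 5.2529*a^3 + 21.5478*a^2 - 17.1122*a + 15.3773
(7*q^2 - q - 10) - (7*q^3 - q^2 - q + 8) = -7*q^3 + 8*q^2 - 18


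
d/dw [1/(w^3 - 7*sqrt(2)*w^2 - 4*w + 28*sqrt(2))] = (-3*w^2 + 14*sqrt(2)*w + 4)/(w^3 - 7*sqrt(2)*w^2 - 4*w + 28*sqrt(2))^2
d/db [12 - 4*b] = -4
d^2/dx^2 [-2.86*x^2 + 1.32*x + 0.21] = -5.72000000000000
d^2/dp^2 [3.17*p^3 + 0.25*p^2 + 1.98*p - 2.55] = 19.02*p + 0.5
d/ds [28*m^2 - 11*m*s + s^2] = -11*m + 2*s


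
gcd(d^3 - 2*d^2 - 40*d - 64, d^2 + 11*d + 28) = d + 4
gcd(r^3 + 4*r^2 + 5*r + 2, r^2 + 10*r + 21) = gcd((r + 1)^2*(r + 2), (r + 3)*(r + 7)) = 1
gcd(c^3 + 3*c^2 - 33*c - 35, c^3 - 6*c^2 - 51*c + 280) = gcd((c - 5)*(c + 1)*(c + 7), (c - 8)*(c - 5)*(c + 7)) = c^2 + 2*c - 35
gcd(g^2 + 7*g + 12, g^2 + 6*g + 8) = g + 4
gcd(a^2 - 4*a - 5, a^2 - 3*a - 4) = a + 1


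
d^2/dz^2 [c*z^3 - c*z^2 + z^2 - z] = 6*c*z - 2*c + 2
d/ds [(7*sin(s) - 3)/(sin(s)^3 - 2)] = (-14*sin(s)^3 + 9*sin(s)^2 - 14)*cos(s)/(sin(s)^3 - 2)^2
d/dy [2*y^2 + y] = 4*y + 1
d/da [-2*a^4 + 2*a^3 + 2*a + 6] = -8*a^3 + 6*a^2 + 2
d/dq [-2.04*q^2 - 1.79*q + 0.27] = -4.08*q - 1.79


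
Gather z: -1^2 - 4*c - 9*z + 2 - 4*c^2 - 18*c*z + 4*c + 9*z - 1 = -4*c^2 - 18*c*z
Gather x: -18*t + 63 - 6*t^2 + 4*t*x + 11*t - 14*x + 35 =-6*t^2 - 7*t + x*(4*t - 14) + 98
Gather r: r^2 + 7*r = r^2 + 7*r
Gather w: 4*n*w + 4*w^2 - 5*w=4*w^2 + w*(4*n - 5)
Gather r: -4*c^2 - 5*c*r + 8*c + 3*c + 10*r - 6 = -4*c^2 + 11*c + r*(10 - 5*c) - 6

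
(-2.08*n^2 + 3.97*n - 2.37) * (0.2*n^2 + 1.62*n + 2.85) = -0.416*n^4 - 2.5756*n^3 + 0.0294*n^2 + 7.4751*n - 6.7545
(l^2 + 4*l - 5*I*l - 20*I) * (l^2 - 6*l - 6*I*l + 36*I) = l^4 - 2*l^3 - 11*I*l^3 - 54*l^2 + 22*I*l^2 + 60*l + 264*I*l + 720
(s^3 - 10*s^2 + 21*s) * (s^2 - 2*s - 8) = s^5 - 12*s^4 + 33*s^3 + 38*s^2 - 168*s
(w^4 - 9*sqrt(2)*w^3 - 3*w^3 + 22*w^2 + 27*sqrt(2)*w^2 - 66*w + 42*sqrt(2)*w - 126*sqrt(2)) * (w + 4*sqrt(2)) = w^5 - 5*sqrt(2)*w^4 - 3*w^4 - 50*w^3 + 15*sqrt(2)*w^3 + 150*w^2 + 130*sqrt(2)*w^2 - 390*sqrt(2)*w + 336*w - 1008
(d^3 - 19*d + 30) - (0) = d^3 - 19*d + 30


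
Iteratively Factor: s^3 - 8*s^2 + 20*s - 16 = (s - 2)*(s^2 - 6*s + 8) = (s - 2)^2*(s - 4)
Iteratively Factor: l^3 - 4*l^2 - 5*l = (l)*(l^2 - 4*l - 5) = l*(l - 5)*(l + 1)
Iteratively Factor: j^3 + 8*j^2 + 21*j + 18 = (j + 3)*(j^2 + 5*j + 6) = (j + 3)^2*(j + 2)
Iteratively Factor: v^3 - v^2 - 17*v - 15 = (v + 3)*(v^2 - 4*v - 5) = (v - 5)*(v + 3)*(v + 1)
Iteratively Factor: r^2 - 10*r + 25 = (r - 5)*(r - 5)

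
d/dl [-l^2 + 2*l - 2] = 2 - 2*l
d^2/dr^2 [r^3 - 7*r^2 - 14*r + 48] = 6*r - 14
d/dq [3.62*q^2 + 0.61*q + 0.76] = 7.24*q + 0.61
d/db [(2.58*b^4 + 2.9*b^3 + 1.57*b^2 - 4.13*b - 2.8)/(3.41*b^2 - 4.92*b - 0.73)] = (17.5956*b^5 - 28.1918*b^4 - 36.0696*b^3 + 0.00789999999999935*b^2 + 16.8038*b - 10.7611)/(11.6281*b^4 - 33.5544*b^3 + 19.2278*b^2 + 7.1832*b + 0.5329)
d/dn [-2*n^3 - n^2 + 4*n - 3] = -6*n^2 - 2*n + 4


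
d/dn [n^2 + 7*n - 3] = 2*n + 7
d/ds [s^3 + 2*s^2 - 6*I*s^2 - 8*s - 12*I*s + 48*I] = 3*s^2 + s*(4 - 12*I) - 8 - 12*I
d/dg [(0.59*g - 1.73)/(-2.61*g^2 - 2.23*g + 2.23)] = (1.5399*g^2 - 9.0306*g - 2.5422)/(6.8121*g^4 + 11.6406*g^3 - 6.6677*g^2 - 9.9458*g + 4.9729)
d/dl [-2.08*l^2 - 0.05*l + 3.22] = -4.16*l - 0.05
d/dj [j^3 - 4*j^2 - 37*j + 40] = 3*j^2 - 8*j - 37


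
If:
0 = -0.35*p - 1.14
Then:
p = -3.26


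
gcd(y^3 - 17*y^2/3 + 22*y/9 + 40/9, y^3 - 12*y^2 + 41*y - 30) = y - 5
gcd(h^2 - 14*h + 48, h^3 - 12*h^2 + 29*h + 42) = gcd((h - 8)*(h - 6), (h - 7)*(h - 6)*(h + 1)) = h - 6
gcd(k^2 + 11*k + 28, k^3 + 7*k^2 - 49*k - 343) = k + 7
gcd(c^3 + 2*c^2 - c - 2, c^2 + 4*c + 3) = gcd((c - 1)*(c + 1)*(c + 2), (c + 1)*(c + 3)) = c + 1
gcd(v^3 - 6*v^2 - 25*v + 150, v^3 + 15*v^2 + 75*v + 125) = v + 5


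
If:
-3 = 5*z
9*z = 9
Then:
No Solution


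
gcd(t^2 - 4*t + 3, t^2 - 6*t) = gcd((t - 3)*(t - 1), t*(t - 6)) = 1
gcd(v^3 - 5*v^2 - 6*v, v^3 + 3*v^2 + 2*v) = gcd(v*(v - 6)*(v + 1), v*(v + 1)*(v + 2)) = v^2 + v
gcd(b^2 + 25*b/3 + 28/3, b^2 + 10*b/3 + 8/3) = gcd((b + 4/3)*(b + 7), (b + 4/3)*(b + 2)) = b + 4/3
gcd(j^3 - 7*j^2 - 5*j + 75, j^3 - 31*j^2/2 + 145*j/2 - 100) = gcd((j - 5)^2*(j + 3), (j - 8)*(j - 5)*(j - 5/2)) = j - 5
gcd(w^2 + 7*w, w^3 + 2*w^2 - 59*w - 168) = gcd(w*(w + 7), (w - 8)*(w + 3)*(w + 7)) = w + 7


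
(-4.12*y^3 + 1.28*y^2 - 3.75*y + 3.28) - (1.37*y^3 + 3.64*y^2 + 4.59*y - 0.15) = -5.49*y^3 - 2.36*y^2 - 8.34*y + 3.43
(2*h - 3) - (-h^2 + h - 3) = h^2 + h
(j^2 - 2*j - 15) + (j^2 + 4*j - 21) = 2*j^2 + 2*j - 36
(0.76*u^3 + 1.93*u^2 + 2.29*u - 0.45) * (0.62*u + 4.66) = 0.4712*u^4 + 4.7382*u^3 + 10.4136*u^2 + 10.3924*u - 2.097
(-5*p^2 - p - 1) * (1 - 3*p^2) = 15*p^4 + 3*p^3 - 2*p^2 - p - 1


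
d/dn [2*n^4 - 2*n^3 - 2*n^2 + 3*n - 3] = 8*n^3 - 6*n^2 - 4*n + 3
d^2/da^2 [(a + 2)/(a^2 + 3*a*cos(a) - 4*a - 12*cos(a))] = ((2*a + 4)*(-3*a*sin(a) + 2*a + 12*sin(a) + 3*cos(a) - 4)^2 + (a^2 + 3*a*cos(a) - 4*a - 12*cos(a))*(3*a^2*cos(a) + 12*a*sin(a) - 6*a*cos(a) - 6*a - 12*sin(a) - 30*cos(a) + 4))/((a - 4)^3*(a + 3*cos(a))^3)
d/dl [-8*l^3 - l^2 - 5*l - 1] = -24*l^2 - 2*l - 5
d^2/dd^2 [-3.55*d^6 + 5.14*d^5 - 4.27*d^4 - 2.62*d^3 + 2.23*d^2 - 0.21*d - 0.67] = -106.5*d^4 + 102.8*d^3 - 51.24*d^2 - 15.72*d + 4.46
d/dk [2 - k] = -1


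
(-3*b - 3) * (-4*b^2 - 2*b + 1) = 12*b^3 + 18*b^2 + 3*b - 3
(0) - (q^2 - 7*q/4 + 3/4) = -q^2 + 7*q/4 - 3/4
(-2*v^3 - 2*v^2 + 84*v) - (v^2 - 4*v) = -2*v^3 - 3*v^2 + 88*v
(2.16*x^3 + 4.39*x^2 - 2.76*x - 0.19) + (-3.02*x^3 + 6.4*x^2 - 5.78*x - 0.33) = -0.86*x^3 + 10.79*x^2 - 8.54*x - 0.52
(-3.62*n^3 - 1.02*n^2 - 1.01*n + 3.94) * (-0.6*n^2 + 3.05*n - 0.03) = 2.172*n^5 - 10.429*n^4 - 2.3964*n^3 - 5.4139*n^2 + 12.0473*n - 0.1182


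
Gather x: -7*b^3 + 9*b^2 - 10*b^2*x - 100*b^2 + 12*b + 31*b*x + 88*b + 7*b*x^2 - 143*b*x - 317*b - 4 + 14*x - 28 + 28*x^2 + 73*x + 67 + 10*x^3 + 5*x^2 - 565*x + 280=-7*b^3 - 91*b^2 - 217*b + 10*x^3 + x^2*(7*b + 33) + x*(-10*b^2 - 112*b - 478) + 315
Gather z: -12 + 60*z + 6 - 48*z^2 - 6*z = -48*z^2 + 54*z - 6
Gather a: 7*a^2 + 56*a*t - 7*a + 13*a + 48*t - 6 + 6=7*a^2 + a*(56*t + 6) + 48*t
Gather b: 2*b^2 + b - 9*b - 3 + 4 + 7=2*b^2 - 8*b + 8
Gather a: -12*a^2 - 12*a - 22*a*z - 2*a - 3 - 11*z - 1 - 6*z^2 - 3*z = -12*a^2 + a*(-22*z - 14) - 6*z^2 - 14*z - 4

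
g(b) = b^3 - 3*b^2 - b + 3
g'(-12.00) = 503.00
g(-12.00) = -2145.00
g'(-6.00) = 143.00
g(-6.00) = -315.00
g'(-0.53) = 3.02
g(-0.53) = 2.54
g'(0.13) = -1.73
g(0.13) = 2.82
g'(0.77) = -3.84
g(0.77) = 0.91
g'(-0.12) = -0.24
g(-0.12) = 3.08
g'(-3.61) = 59.76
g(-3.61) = -79.53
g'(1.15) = -3.93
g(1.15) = -0.60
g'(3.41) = 13.42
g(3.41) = 4.36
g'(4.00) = 23.00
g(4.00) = 15.00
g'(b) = 3*b^2 - 6*b - 1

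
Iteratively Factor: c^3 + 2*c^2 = (c)*(c^2 + 2*c) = c*(c + 2)*(c)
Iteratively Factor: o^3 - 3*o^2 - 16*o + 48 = (o - 4)*(o^2 + o - 12) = (o - 4)*(o + 4)*(o - 3)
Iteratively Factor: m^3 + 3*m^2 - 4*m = (m - 1)*(m^2 + 4*m) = (m - 1)*(m + 4)*(m)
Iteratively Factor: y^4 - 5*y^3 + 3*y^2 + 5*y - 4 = (y - 1)*(y^3 - 4*y^2 - y + 4) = (y - 1)*(y + 1)*(y^2 - 5*y + 4) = (y - 1)^2*(y + 1)*(y - 4)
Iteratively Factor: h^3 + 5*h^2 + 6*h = (h)*(h^2 + 5*h + 6) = h*(h + 3)*(h + 2)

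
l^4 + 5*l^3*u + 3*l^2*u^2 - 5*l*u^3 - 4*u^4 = (l - u)*(l + u)^2*(l + 4*u)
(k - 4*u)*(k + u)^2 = k^3 - 2*k^2*u - 7*k*u^2 - 4*u^3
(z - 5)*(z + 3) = z^2 - 2*z - 15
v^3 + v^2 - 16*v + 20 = (v - 2)^2*(v + 5)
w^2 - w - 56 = (w - 8)*(w + 7)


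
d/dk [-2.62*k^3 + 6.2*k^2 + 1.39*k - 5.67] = -7.86*k^2 + 12.4*k + 1.39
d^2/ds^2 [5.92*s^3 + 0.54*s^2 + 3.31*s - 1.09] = 35.52*s + 1.08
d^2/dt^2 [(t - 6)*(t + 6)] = 2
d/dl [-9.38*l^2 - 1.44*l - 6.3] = -18.76*l - 1.44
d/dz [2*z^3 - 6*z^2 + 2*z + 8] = 6*z^2 - 12*z + 2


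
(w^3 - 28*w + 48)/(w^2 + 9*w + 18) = (w^2 - 6*w + 8)/(w + 3)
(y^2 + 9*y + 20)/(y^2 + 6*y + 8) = (y + 5)/(y + 2)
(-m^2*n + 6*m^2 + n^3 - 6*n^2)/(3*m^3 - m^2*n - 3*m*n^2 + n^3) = (6 - n)/(3*m - n)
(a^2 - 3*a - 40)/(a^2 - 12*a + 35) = (a^2 - 3*a - 40)/(a^2 - 12*a + 35)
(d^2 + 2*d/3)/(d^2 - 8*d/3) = (3*d + 2)/(3*d - 8)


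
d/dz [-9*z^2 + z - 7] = 1 - 18*z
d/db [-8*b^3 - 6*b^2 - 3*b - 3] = -24*b^2 - 12*b - 3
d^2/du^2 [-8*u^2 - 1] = -16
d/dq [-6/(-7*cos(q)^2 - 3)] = 168*sin(2*q)/(7*cos(2*q) + 13)^2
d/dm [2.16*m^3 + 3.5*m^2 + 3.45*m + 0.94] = 6.48*m^2 + 7.0*m + 3.45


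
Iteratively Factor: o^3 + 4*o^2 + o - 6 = (o + 2)*(o^2 + 2*o - 3) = (o + 2)*(o + 3)*(o - 1)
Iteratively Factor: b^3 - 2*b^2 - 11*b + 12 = (b - 4)*(b^2 + 2*b - 3) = (b - 4)*(b - 1)*(b + 3)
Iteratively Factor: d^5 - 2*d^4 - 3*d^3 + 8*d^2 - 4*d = (d)*(d^4 - 2*d^3 - 3*d^2 + 8*d - 4) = d*(d - 1)*(d^3 - d^2 - 4*d + 4) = d*(d - 2)*(d - 1)*(d^2 + d - 2) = d*(d - 2)*(d - 1)*(d + 2)*(d - 1)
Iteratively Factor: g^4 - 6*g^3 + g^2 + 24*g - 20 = (g - 5)*(g^3 - g^2 - 4*g + 4) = (g - 5)*(g - 1)*(g^2 - 4) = (g - 5)*(g - 2)*(g - 1)*(g + 2)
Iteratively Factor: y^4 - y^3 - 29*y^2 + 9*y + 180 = (y - 5)*(y^3 + 4*y^2 - 9*y - 36) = (y - 5)*(y - 3)*(y^2 + 7*y + 12) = (y - 5)*(y - 3)*(y + 3)*(y + 4)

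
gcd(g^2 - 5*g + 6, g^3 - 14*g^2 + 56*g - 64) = g - 2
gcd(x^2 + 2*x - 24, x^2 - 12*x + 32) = x - 4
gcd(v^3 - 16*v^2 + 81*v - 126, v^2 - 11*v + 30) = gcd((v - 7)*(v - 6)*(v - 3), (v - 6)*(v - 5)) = v - 6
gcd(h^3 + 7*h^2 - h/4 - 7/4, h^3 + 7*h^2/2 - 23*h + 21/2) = h^2 + 13*h/2 - 7/2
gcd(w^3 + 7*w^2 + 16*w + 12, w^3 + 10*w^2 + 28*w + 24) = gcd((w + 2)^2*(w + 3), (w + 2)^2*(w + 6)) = w^2 + 4*w + 4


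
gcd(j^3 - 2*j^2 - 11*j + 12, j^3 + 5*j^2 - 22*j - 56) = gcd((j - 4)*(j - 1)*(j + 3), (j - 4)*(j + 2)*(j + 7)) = j - 4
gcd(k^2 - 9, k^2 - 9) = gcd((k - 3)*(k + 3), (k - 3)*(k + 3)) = k^2 - 9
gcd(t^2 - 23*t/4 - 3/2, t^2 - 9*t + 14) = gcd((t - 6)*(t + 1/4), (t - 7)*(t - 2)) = 1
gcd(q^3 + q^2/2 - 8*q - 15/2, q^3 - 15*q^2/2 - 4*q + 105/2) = q^2 - q/2 - 15/2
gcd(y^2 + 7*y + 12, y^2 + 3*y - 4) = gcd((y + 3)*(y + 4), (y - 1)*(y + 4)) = y + 4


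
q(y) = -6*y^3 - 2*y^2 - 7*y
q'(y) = -18*y^2 - 4*y - 7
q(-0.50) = 3.75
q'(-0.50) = -9.50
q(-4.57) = 562.88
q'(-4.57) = -364.65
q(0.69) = -7.75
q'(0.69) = -18.33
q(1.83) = -56.28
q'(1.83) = -74.60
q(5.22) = -944.46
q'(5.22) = -518.35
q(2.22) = -91.04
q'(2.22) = -104.59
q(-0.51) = 3.85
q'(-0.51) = -9.64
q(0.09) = -0.65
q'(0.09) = -7.51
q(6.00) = -1410.00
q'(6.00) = -679.00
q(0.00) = 0.00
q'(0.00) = -7.00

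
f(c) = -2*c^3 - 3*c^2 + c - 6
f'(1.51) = -21.74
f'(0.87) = -8.76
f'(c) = -6*c^2 - 6*c + 1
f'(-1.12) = 0.19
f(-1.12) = -8.07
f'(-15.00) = -1259.00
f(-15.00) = 6054.00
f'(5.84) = -238.67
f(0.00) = -6.00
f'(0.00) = 1.00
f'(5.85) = -239.44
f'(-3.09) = -37.75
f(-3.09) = 21.27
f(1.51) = -18.22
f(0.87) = -8.72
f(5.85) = -503.22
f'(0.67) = -5.71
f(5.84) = -500.83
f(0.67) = -7.28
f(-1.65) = -6.83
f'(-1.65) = -5.44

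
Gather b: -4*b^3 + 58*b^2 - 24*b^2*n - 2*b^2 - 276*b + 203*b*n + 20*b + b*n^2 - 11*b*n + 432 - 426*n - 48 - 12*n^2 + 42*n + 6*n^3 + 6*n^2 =-4*b^3 + b^2*(56 - 24*n) + b*(n^2 + 192*n - 256) + 6*n^3 - 6*n^2 - 384*n + 384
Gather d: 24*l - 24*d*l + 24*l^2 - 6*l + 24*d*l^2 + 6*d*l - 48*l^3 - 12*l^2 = d*(24*l^2 - 18*l) - 48*l^3 + 12*l^2 + 18*l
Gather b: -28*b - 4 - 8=-28*b - 12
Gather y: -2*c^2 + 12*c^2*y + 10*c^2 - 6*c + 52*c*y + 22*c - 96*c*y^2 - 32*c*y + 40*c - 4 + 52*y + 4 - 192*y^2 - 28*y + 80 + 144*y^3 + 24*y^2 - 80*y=8*c^2 + 56*c + 144*y^3 + y^2*(-96*c - 168) + y*(12*c^2 + 20*c - 56) + 80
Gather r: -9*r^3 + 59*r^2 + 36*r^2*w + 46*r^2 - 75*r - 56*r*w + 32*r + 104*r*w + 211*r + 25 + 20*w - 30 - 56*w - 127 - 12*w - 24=-9*r^3 + r^2*(36*w + 105) + r*(48*w + 168) - 48*w - 156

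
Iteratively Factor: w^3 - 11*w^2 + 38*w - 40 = (w - 4)*(w^2 - 7*w + 10) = (w - 5)*(w - 4)*(w - 2)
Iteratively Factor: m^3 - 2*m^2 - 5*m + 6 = (m - 3)*(m^2 + m - 2) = (m - 3)*(m + 2)*(m - 1)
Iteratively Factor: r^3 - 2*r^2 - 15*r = (r - 5)*(r^2 + 3*r) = (r - 5)*(r + 3)*(r)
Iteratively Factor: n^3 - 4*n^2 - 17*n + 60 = (n - 5)*(n^2 + n - 12) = (n - 5)*(n - 3)*(n + 4)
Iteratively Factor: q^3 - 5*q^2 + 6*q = (q)*(q^2 - 5*q + 6) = q*(q - 3)*(q - 2)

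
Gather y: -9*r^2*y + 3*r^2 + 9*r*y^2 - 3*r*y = 3*r^2 + 9*r*y^2 + y*(-9*r^2 - 3*r)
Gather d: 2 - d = 2 - d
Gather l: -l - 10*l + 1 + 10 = 11 - 11*l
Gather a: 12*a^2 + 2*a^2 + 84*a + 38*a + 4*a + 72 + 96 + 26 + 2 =14*a^2 + 126*a + 196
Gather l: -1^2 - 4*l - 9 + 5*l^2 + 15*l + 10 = 5*l^2 + 11*l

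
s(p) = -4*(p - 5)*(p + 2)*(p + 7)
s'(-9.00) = -560.00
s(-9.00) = 784.00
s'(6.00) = -500.00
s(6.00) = -416.00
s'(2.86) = -65.68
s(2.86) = 410.19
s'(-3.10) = 107.88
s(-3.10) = -139.00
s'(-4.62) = 15.71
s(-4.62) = -239.95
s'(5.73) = -453.35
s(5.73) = -287.34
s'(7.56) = -803.76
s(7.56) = -1425.34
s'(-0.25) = 131.25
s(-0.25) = 248.06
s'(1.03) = 78.31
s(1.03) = 386.37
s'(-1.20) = 145.12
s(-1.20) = 115.07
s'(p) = -4*(p - 5)*(p + 2) - 4*(p - 5)*(p + 7) - 4*(p + 2)*(p + 7)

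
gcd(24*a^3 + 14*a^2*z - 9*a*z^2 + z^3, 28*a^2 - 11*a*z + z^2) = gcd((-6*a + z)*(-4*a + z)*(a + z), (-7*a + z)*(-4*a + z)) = -4*a + z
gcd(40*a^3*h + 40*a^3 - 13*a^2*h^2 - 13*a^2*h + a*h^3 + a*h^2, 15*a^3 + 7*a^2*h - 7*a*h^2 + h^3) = 5*a - h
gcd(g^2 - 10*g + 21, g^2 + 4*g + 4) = 1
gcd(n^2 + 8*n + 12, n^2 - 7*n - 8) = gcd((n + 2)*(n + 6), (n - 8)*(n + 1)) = 1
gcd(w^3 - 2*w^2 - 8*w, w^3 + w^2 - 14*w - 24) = w^2 - 2*w - 8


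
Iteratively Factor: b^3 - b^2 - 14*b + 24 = (b - 3)*(b^2 + 2*b - 8) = (b - 3)*(b - 2)*(b + 4)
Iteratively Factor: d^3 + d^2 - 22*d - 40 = (d - 5)*(d^2 + 6*d + 8) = (d - 5)*(d + 4)*(d + 2)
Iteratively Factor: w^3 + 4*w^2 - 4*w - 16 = (w + 4)*(w^2 - 4) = (w - 2)*(w + 4)*(w + 2)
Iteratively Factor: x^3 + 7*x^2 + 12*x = (x + 4)*(x^2 + 3*x) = x*(x + 4)*(x + 3)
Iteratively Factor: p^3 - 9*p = (p - 3)*(p^2 + 3*p) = p*(p - 3)*(p + 3)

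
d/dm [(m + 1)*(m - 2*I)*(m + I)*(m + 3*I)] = 4*m^3 + m^2*(3 + 6*I) + m*(10 + 4*I) + 5 + 6*I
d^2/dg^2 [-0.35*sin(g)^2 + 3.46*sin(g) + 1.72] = -3.46*sin(g) - 0.7*cos(2*g)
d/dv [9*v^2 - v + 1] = 18*v - 1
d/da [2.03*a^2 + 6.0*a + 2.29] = 4.06*a + 6.0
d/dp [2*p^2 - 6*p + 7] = 4*p - 6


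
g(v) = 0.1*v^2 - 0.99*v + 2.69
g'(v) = 0.2*v - 0.99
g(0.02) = 2.67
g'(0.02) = -0.99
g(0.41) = 2.30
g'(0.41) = -0.91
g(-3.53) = 7.43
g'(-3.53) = -1.70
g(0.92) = 1.86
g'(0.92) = -0.81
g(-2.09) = 5.20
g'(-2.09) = -1.41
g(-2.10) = 5.21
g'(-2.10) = -1.41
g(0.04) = 2.65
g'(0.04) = -0.98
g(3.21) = 0.54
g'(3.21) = -0.35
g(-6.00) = 12.23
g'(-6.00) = -2.19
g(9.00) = 1.88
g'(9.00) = 0.81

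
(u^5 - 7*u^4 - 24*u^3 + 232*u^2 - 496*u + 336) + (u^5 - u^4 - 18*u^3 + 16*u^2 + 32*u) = 2*u^5 - 8*u^4 - 42*u^3 + 248*u^2 - 464*u + 336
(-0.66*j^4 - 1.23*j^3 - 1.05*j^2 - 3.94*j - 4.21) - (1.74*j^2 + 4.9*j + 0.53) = -0.66*j^4 - 1.23*j^3 - 2.79*j^2 - 8.84*j - 4.74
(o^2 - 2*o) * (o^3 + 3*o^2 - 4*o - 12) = o^5 + o^4 - 10*o^3 - 4*o^2 + 24*o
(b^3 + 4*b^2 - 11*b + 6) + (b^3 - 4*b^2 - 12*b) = 2*b^3 - 23*b + 6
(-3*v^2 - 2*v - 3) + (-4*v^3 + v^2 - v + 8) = -4*v^3 - 2*v^2 - 3*v + 5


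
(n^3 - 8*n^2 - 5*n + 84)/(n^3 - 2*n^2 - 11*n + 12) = (n - 7)/(n - 1)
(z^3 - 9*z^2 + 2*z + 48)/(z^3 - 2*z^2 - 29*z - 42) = (z^2 - 11*z + 24)/(z^2 - 4*z - 21)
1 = 1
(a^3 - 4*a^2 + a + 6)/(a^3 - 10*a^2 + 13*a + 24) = (a - 2)/(a - 8)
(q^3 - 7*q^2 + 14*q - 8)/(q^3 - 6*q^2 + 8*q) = (q - 1)/q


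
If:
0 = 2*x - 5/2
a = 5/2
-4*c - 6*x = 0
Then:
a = 5/2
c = -15/8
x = 5/4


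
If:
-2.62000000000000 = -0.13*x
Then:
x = 20.15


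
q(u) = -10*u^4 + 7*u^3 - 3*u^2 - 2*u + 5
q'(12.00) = -66170.00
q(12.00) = -195715.00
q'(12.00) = -66170.00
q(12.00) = -195715.00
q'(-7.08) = 15288.93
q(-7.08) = -27742.04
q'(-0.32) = 3.38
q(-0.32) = 5.00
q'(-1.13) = 89.31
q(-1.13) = -22.98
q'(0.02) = -2.11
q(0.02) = 4.96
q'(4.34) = -2902.35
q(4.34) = -3035.76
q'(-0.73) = 29.13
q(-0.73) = -0.70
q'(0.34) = -3.18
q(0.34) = 4.11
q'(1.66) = -137.06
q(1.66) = -50.50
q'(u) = -40*u^3 + 21*u^2 - 6*u - 2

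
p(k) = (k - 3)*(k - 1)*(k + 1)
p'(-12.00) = 503.00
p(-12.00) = -2145.00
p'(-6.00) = 143.00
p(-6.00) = -315.00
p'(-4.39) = 83.16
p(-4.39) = -135.03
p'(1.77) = -2.22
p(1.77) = -2.62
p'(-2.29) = 28.47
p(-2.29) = -22.45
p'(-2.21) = 26.91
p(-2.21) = -20.24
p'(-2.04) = 23.72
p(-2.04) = -15.93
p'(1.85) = -1.83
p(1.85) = -2.79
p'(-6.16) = 149.80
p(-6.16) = -338.42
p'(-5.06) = 106.17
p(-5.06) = -198.31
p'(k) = (k - 3)*(k - 1) + (k - 3)*(k + 1) + (k - 1)*(k + 1) = 3*k^2 - 6*k - 1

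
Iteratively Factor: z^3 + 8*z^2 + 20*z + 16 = (z + 2)*(z^2 + 6*z + 8) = (z + 2)^2*(z + 4)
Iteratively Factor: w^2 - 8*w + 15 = (w - 5)*(w - 3)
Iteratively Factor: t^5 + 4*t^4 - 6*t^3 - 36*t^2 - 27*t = (t + 3)*(t^4 + t^3 - 9*t^2 - 9*t) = (t - 3)*(t + 3)*(t^3 + 4*t^2 + 3*t) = t*(t - 3)*(t + 3)*(t^2 + 4*t + 3) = t*(t - 3)*(t + 1)*(t + 3)*(t + 3)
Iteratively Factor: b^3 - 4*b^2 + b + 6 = (b - 2)*(b^2 - 2*b - 3) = (b - 2)*(b + 1)*(b - 3)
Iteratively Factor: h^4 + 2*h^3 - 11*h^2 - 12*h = (h + 4)*(h^3 - 2*h^2 - 3*h) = (h - 3)*(h + 4)*(h^2 + h) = h*(h - 3)*(h + 4)*(h + 1)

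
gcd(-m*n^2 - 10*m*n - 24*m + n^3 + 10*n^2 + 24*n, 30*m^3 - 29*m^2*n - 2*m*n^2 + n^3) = m - n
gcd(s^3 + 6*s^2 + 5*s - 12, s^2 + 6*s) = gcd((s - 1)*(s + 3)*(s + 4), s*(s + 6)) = 1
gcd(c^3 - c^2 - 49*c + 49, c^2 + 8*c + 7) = c + 7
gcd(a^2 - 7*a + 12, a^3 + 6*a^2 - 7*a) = 1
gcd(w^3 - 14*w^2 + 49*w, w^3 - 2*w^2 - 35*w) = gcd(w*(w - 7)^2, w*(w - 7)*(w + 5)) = w^2 - 7*w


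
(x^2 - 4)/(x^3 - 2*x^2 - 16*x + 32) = (x + 2)/(x^2 - 16)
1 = 1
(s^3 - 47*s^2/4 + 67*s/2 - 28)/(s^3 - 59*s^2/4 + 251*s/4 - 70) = (s - 2)/(s - 5)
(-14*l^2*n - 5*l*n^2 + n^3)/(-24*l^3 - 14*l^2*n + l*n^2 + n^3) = n*(7*l - n)/(12*l^2 + l*n - n^2)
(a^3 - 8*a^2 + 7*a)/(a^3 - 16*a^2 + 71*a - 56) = a/(a - 8)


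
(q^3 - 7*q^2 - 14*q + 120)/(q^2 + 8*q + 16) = (q^2 - 11*q + 30)/(q + 4)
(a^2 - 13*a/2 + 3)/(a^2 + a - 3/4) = 2*(a - 6)/(2*a + 3)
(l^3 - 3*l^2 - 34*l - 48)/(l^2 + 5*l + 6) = l - 8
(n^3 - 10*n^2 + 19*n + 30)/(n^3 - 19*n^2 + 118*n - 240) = (n + 1)/(n - 8)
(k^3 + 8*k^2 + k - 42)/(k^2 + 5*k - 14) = k + 3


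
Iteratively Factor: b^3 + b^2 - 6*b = (b + 3)*(b^2 - 2*b) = b*(b + 3)*(b - 2)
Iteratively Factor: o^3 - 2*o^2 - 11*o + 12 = (o - 4)*(o^2 + 2*o - 3) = (o - 4)*(o + 3)*(o - 1)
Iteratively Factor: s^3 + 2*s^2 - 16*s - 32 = (s - 4)*(s^2 + 6*s + 8) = (s - 4)*(s + 4)*(s + 2)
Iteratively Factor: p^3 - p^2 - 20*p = (p)*(p^2 - p - 20) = p*(p - 5)*(p + 4)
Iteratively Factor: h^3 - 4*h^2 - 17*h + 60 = (h - 5)*(h^2 + h - 12) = (h - 5)*(h + 4)*(h - 3)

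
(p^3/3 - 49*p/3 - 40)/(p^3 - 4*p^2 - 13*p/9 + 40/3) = 3*(p^3 - 49*p - 120)/(9*p^3 - 36*p^2 - 13*p + 120)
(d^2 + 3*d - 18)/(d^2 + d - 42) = (d^2 + 3*d - 18)/(d^2 + d - 42)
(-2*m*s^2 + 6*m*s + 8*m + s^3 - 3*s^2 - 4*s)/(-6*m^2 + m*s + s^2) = (s^2 - 3*s - 4)/(3*m + s)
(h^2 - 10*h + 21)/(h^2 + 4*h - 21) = (h - 7)/(h + 7)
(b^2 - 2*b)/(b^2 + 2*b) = (b - 2)/(b + 2)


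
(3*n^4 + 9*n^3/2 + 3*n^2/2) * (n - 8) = 3*n^5 - 39*n^4/2 - 69*n^3/2 - 12*n^2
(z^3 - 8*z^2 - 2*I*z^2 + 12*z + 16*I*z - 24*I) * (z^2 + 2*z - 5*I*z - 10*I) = z^5 - 6*z^4 - 7*I*z^4 - 14*z^3 + 42*I*z^3 + 84*z^2 + 28*I*z^2 + 40*z - 168*I*z - 240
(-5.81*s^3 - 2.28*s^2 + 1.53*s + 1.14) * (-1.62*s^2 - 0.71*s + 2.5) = 9.4122*s^5 + 7.8187*s^4 - 15.3848*s^3 - 8.6331*s^2 + 3.0156*s + 2.85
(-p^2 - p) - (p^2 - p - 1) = 1 - 2*p^2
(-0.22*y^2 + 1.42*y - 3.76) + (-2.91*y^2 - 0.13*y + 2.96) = -3.13*y^2 + 1.29*y - 0.8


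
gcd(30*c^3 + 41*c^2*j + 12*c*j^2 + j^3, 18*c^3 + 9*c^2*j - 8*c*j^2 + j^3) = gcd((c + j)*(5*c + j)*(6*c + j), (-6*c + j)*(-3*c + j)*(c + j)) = c + j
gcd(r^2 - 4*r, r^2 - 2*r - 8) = r - 4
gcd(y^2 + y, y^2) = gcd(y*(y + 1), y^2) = y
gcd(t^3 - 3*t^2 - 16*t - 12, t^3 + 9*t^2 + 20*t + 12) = t^2 + 3*t + 2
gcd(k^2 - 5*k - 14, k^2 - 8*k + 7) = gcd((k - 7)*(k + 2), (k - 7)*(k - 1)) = k - 7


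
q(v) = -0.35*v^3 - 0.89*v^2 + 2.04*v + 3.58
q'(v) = -1.05*v^2 - 1.78*v + 2.04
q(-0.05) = 3.48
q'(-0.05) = 2.13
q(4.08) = -26.68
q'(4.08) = -22.70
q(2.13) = 0.51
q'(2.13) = -6.52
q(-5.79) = 29.87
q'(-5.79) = -22.85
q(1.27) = 4.02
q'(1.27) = -1.91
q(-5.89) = 32.21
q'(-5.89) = -23.90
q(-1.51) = -0.32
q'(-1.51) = 2.33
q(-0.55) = 2.25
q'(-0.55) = 2.70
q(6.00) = -91.82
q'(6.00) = -46.44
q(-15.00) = 953.98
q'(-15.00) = -207.51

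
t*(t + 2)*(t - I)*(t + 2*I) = t^4 + 2*t^3 + I*t^3 + 2*t^2 + 2*I*t^2 + 4*t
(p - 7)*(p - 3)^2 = p^3 - 13*p^2 + 51*p - 63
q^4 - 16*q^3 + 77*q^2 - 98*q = q*(q - 7)^2*(q - 2)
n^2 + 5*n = n*(n + 5)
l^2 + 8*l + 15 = (l + 3)*(l + 5)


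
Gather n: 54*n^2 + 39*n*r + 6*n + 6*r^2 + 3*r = 54*n^2 + n*(39*r + 6) + 6*r^2 + 3*r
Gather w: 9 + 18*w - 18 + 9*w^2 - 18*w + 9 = 9*w^2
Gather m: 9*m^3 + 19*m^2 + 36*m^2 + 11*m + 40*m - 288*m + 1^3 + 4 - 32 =9*m^3 + 55*m^2 - 237*m - 27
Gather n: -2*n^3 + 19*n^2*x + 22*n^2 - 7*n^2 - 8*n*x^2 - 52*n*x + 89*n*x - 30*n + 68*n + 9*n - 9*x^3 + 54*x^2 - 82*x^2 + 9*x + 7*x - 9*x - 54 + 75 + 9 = -2*n^3 + n^2*(19*x + 15) + n*(-8*x^2 + 37*x + 47) - 9*x^3 - 28*x^2 + 7*x + 30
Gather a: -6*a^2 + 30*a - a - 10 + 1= -6*a^2 + 29*a - 9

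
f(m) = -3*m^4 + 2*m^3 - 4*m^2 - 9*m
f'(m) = -12*m^3 + 6*m^2 - 8*m - 9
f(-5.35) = -2830.34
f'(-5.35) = 2043.10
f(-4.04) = -959.99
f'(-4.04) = 912.52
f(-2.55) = -163.07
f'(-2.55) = 249.39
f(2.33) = -105.81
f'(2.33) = -146.86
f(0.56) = -6.24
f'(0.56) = -13.71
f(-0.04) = 0.35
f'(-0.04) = -8.67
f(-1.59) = -23.02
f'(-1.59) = 67.12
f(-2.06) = -69.94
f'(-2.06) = 137.84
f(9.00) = -18630.00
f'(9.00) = -8343.00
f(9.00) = -18630.00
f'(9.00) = -8343.00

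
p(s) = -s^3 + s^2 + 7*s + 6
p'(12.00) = -401.00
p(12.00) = -1494.00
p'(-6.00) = -113.00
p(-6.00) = 216.00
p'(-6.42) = -129.49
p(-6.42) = 266.89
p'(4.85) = -53.87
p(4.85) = -50.61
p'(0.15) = 7.23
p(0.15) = 7.07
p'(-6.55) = -134.81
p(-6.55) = 284.06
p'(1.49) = 3.32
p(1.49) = 15.34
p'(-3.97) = -48.22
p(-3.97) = 56.54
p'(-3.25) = -31.19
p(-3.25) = 28.14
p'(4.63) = -48.05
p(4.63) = -39.41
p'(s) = -3*s^2 + 2*s + 7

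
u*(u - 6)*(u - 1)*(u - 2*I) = u^4 - 7*u^3 - 2*I*u^3 + 6*u^2 + 14*I*u^2 - 12*I*u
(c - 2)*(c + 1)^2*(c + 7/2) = c^4 + 7*c^3/2 - 3*c^2 - 25*c/2 - 7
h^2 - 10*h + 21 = (h - 7)*(h - 3)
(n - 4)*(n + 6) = n^2 + 2*n - 24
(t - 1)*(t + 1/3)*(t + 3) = t^3 + 7*t^2/3 - 7*t/3 - 1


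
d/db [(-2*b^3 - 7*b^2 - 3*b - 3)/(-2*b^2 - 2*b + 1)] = (4*b^4 + 8*b^3 + 2*b^2 - 26*b - 9)/(4*b^4 + 8*b^3 - 4*b + 1)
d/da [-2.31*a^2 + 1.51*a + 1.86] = 1.51 - 4.62*a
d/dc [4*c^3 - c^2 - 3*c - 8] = 12*c^2 - 2*c - 3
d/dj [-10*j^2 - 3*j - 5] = -20*j - 3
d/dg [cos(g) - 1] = -sin(g)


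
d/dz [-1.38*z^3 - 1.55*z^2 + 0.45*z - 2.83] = -4.14*z^2 - 3.1*z + 0.45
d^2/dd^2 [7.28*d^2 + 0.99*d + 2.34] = 14.5600000000000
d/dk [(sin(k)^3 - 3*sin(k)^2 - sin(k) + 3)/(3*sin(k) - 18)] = (2*sin(k)^3 - 21*sin(k)^2 + 36*sin(k) + 3)*cos(k)/(3*(sin(k) - 6)^2)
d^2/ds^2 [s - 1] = 0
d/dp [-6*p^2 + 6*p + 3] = 6 - 12*p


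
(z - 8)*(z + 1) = z^2 - 7*z - 8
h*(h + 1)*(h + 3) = h^3 + 4*h^2 + 3*h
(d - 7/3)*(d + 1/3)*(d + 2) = d^3 - 43*d/9 - 14/9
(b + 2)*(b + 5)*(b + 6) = b^3 + 13*b^2 + 52*b + 60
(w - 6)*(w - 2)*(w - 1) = w^3 - 9*w^2 + 20*w - 12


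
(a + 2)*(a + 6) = a^2 + 8*a + 12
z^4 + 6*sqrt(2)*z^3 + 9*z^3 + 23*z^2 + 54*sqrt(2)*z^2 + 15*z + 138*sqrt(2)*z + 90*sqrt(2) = (z + 1)*(z + 3)*(z + 5)*(z + 6*sqrt(2))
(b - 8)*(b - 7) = b^2 - 15*b + 56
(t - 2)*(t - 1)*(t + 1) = t^3 - 2*t^2 - t + 2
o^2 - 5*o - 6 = (o - 6)*(o + 1)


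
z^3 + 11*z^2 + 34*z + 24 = (z + 1)*(z + 4)*(z + 6)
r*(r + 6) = r^2 + 6*r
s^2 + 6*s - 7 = (s - 1)*(s + 7)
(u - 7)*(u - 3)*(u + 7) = u^3 - 3*u^2 - 49*u + 147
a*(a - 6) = a^2 - 6*a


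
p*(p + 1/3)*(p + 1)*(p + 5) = p^4 + 19*p^3/3 + 7*p^2 + 5*p/3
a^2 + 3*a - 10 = (a - 2)*(a + 5)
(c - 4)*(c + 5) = c^2 + c - 20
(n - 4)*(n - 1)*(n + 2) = n^3 - 3*n^2 - 6*n + 8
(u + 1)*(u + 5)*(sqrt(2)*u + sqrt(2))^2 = 2*u^4 + 16*u^3 + 36*u^2 + 32*u + 10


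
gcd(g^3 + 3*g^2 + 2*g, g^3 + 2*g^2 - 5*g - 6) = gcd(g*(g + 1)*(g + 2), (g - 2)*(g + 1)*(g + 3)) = g + 1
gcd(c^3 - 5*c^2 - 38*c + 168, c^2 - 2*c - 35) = c - 7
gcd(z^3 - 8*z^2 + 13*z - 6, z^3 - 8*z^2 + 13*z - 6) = z^3 - 8*z^2 + 13*z - 6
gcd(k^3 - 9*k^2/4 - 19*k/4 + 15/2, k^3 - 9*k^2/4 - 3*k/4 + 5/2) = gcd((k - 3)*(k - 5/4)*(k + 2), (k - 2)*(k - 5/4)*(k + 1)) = k - 5/4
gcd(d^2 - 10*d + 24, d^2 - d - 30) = d - 6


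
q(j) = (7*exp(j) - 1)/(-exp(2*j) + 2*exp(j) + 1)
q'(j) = (7*exp(j) - 1)*(2*exp(2*j) - 2*exp(j))/(-exp(2*j) + 2*exp(j) + 1)^2 + 7*exp(j)/(-exp(2*j) + 2*exp(j) + 1)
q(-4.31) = -0.88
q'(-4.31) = 0.11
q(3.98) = -0.14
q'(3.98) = 0.14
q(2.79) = -0.49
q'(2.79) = 0.56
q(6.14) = -0.02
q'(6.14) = 0.02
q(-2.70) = -0.47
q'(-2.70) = 0.47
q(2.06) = -1.20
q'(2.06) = 1.65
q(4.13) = -0.12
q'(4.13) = 0.12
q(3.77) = -0.17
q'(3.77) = 0.18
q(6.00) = -0.02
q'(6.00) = 0.02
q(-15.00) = -1.00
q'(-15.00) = 0.00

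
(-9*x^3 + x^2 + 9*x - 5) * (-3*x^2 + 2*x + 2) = 27*x^5 - 21*x^4 - 43*x^3 + 35*x^2 + 8*x - 10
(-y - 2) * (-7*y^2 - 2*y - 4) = 7*y^3 + 16*y^2 + 8*y + 8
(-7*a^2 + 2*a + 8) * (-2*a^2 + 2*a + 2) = 14*a^4 - 18*a^3 - 26*a^2 + 20*a + 16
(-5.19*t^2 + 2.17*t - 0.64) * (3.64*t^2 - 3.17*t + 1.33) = -18.8916*t^4 + 24.3511*t^3 - 16.1112*t^2 + 4.9149*t - 0.8512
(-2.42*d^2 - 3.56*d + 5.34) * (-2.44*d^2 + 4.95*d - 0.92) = 5.9048*d^4 - 3.2926*d^3 - 28.4252*d^2 + 29.7082*d - 4.9128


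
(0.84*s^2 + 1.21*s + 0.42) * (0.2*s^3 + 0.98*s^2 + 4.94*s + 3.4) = 0.168*s^5 + 1.0652*s^4 + 5.4194*s^3 + 9.245*s^2 + 6.1888*s + 1.428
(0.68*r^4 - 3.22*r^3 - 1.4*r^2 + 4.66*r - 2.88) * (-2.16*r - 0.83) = -1.4688*r^5 + 6.3908*r^4 + 5.6966*r^3 - 8.9036*r^2 + 2.353*r + 2.3904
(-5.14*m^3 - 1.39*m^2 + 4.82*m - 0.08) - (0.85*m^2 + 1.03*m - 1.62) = -5.14*m^3 - 2.24*m^2 + 3.79*m + 1.54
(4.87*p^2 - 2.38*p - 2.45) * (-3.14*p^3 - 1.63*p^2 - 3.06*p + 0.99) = -15.2918*p^5 - 0.464899999999999*p^4 - 3.3298*p^3 + 16.0976*p^2 + 5.1408*p - 2.4255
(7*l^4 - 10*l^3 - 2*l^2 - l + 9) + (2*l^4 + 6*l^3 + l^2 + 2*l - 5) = 9*l^4 - 4*l^3 - l^2 + l + 4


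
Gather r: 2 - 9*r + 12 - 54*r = 14 - 63*r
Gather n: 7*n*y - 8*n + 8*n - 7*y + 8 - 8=7*n*y - 7*y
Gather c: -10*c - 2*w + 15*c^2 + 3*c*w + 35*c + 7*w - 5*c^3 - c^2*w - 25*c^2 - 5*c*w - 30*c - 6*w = -5*c^3 + c^2*(-w - 10) + c*(-2*w - 5) - w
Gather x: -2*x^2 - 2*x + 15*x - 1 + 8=-2*x^2 + 13*x + 7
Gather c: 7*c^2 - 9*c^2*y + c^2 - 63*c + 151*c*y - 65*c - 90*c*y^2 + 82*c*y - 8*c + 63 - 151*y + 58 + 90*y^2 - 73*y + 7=c^2*(8 - 9*y) + c*(-90*y^2 + 233*y - 136) + 90*y^2 - 224*y + 128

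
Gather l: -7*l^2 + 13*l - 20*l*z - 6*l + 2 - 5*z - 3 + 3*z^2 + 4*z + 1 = -7*l^2 + l*(7 - 20*z) + 3*z^2 - z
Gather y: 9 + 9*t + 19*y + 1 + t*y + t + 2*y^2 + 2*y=10*t + 2*y^2 + y*(t + 21) + 10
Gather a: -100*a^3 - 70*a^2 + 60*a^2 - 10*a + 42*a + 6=-100*a^3 - 10*a^2 + 32*a + 6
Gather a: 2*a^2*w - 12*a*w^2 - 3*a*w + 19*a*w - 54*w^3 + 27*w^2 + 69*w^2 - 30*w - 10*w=2*a^2*w + a*(-12*w^2 + 16*w) - 54*w^3 + 96*w^2 - 40*w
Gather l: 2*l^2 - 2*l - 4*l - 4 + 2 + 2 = 2*l^2 - 6*l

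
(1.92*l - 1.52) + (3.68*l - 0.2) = 5.6*l - 1.72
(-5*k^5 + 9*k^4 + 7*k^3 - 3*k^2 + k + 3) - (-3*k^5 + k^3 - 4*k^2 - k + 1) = -2*k^5 + 9*k^4 + 6*k^3 + k^2 + 2*k + 2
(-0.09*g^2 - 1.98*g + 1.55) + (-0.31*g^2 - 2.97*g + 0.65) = -0.4*g^2 - 4.95*g + 2.2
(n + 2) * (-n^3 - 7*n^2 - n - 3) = -n^4 - 9*n^3 - 15*n^2 - 5*n - 6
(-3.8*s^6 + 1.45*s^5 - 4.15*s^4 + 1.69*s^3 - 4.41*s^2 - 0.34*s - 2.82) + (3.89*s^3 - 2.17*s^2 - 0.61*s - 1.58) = -3.8*s^6 + 1.45*s^5 - 4.15*s^4 + 5.58*s^3 - 6.58*s^2 - 0.95*s - 4.4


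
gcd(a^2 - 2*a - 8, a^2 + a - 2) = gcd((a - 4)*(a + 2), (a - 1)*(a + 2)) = a + 2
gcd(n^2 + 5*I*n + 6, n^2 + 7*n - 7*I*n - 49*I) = 1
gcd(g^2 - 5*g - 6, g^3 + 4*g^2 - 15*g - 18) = g + 1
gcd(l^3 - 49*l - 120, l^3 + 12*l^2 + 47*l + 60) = l^2 + 8*l + 15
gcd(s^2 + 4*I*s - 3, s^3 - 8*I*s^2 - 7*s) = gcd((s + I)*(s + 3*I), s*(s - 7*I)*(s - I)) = 1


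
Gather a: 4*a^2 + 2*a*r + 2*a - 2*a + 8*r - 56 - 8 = 4*a^2 + 2*a*r + 8*r - 64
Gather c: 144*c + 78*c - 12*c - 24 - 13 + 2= 210*c - 35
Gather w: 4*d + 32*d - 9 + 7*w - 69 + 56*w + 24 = 36*d + 63*w - 54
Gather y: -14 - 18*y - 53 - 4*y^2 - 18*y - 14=-4*y^2 - 36*y - 81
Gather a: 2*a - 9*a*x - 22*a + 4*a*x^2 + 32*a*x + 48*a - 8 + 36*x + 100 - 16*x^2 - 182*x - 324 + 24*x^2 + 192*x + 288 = a*(4*x^2 + 23*x + 28) + 8*x^2 + 46*x + 56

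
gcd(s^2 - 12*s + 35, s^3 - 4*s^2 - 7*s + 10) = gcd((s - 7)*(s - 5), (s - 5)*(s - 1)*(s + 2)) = s - 5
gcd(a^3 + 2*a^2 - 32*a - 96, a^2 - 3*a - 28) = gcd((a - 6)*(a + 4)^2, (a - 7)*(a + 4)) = a + 4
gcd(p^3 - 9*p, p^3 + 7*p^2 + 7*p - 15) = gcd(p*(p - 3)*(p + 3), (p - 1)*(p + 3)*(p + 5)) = p + 3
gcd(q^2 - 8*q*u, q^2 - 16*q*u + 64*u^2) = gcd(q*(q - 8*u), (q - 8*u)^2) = q - 8*u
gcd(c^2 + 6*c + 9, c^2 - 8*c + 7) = 1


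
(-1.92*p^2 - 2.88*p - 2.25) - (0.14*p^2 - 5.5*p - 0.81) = -2.06*p^2 + 2.62*p - 1.44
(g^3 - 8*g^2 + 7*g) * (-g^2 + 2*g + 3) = -g^5 + 10*g^4 - 20*g^3 - 10*g^2 + 21*g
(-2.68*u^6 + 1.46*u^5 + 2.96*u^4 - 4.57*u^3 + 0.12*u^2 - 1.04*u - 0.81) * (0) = 0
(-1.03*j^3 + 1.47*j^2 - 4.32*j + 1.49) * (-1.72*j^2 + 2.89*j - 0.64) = 1.7716*j^5 - 5.5051*j^4 + 12.3379*j^3 - 15.9884*j^2 + 7.0709*j - 0.9536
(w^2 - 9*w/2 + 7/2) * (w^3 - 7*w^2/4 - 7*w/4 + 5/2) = w^5 - 25*w^4/4 + 77*w^3/8 + 17*w^2/4 - 139*w/8 + 35/4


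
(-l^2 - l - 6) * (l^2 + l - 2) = -l^4 - 2*l^3 - 5*l^2 - 4*l + 12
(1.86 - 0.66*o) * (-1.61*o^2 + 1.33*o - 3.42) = 1.0626*o^3 - 3.8724*o^2 + 4.731*o - 6.3612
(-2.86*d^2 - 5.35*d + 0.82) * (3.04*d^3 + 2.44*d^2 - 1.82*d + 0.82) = -8.6944*d^5 - 23.2424*d^4 - 5.356*d^3 + 9.3926*d^2 - 5.8794*d + 0.6724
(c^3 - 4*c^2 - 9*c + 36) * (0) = 0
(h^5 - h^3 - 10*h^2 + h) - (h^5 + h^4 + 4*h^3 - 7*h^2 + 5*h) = -h^4 - 5*h^3 - 3*h^2 - 4*h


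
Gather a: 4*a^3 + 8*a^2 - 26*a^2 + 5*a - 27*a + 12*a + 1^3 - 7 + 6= 4*a^3 - 18*a^2 - 10*a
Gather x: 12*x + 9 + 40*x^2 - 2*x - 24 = 40*x^2 + 10*x - 15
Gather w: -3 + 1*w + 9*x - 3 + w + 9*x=2*w + 18*x - 6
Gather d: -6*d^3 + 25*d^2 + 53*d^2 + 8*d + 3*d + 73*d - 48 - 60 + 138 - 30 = -6*d^3 + 78*d^2 + 84*d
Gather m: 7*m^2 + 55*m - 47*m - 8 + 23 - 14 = 7*m^2 + 8*m + 1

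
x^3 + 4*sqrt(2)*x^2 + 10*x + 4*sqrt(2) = (x + sqrt(2))^2*(x + 2*sqrt(2))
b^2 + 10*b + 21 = (b + 3)*(b + 7)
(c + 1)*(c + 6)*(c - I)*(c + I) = c^4 + 7*c^3 + 7*c^2 + 7*c + 6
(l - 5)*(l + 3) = l^2 - 2*l - 15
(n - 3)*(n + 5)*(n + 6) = n^3 + 8*n^2 - 3*n - 90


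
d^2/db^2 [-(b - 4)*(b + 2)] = -2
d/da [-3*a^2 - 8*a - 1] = -6*a - 8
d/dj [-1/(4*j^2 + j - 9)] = (8*j + 1)/(4*j^2 + j - 9)^2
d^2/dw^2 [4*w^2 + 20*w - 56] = 8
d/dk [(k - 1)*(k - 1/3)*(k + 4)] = 3*k^2 + 16*k/3 - 5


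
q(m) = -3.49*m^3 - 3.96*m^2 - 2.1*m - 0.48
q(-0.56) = 0.07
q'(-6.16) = -350.60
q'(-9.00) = -778.89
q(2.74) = -107.76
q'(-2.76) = -60.00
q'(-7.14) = -479.31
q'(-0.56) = -0.95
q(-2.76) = 48.53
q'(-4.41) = -170.79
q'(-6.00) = -331.50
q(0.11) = -0.76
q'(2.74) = -102.41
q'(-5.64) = -290.48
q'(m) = -10.47*m^2 - 7.92*m - 2.1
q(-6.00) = 623.40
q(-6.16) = 677.96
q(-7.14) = 1082.98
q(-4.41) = 231.09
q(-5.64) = 511.53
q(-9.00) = 2241.87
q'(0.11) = -3.10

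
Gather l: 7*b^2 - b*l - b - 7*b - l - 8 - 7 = 7*b^2 - 8*b + l*(-b - 1) - 15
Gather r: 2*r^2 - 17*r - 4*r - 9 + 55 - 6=2*r^2 - 21*r + 40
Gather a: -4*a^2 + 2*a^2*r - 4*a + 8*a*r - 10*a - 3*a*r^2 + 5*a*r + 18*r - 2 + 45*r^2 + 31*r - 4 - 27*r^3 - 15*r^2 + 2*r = a^2*(2*r - 4) + a*(-3*r^2 + 13*r - 14) - 27*r^3 + 30*r^2 + 51*r - 6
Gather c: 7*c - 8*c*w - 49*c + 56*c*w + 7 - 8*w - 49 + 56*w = c*(48*w - 42) + 48*w - 42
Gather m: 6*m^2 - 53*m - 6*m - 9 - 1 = 6*m^2 - 59*m - 10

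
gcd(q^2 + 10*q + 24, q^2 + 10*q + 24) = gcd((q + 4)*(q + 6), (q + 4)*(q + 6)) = q^2 + 10*q + 24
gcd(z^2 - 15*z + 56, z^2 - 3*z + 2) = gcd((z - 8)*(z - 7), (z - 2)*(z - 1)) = 1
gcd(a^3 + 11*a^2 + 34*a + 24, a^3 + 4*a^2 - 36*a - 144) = a^2 + 10*a + 24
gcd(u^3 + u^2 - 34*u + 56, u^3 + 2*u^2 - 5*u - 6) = u - 2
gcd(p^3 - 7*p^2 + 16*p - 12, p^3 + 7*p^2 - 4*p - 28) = p - 2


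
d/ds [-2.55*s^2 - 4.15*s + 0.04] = -5.1*s - 4.15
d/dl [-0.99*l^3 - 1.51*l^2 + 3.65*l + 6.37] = -2.97*l^2 - 3.02*l + 3.65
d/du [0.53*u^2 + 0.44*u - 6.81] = 1.06*u + 0.44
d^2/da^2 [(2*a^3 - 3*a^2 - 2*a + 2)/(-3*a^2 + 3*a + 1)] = 6*(7*a^3 - 15*a^2 + 22*a - 9)/(27*a^6 - 81*a^5 + 54*a^4 + 27*a^3 - 18*a^2 - 9*a - 1)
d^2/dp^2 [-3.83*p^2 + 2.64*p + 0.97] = -7.66000000000000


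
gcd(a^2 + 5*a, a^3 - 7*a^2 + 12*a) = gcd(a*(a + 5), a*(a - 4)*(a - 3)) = a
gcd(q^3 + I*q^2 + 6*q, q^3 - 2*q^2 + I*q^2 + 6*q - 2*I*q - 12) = q^2 + I*q + 6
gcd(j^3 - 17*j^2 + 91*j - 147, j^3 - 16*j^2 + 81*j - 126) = j^2 - 10*j + 21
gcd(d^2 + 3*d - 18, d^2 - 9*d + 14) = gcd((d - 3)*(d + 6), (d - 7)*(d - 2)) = 1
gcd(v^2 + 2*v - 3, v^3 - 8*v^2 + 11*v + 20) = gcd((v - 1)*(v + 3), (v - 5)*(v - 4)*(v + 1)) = 1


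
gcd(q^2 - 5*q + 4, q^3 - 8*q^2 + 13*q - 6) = q - 1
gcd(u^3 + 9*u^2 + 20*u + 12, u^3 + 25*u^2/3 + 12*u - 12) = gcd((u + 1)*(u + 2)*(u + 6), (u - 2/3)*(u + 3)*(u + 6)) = u + 6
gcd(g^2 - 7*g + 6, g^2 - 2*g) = 1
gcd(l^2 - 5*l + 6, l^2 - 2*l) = l - 2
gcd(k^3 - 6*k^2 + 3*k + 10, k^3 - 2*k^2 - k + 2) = k^2 - k - 2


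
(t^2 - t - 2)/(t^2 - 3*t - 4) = (t - 2)/(t - 4)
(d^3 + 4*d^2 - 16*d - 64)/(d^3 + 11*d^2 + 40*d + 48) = (d - 4)/(d + 3)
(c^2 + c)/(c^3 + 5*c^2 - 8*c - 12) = c/(c^2 + 4*c - 12)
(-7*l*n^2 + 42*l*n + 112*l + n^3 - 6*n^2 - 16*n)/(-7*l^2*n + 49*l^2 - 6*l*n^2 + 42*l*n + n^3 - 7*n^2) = (n^2 - 6*n - 16)/(l*n - 7*l + n^2 - 7*n)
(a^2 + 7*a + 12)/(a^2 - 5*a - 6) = (a^2 + 7*a + 12)/(a^2 - 5*a - 6)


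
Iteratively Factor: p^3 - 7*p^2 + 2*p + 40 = (p - 5)*(p^2 - 2*p - 8) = (p - 5)*(p + 2)*(p - 4)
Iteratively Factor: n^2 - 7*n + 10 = (n - 2)*(n - 5)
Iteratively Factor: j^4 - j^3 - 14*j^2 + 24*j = (j + 4)*(j^3 - 5*j^2 + 6*j) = j*(j + 4)*(j^2 - 5*j + 6) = j*(j - 3)*(j + 4)*(j - 2)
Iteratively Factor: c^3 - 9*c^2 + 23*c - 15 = (c - 5)*(c^2 - 4*c + 3) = (c - 5)*(c - 3)*(c - 1)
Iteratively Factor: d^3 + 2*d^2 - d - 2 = (d + 2)*(d^2 - 1) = (d + 1)*(d + 2)*(d - 1)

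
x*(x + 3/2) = x^2 + 3*x/2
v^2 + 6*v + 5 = (v + 1)*(v + 5)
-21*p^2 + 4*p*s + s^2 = (-3*p + s)*(7*p + s)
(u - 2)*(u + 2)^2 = u^3 + 2*u^2 - 4*u - 8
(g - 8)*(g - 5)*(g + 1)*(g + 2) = g^4 - 10*g^3 + 3*g^2 + 94*g + 80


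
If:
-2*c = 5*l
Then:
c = -5*l/2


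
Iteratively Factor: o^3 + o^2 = (o)*(o^2 + o) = o^2*(o + 1)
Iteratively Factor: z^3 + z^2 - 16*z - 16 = (z - 4)*(z^2 + 5*z + 4) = (z - 4)*(z + 4)*(z + 1)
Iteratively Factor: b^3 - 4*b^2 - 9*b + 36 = (b - 3)*(b^2 - b - 12) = (b - 4)*(b - 3)*(b + 3)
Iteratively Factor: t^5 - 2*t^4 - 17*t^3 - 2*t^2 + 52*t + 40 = (t - 5)*(t^4 + 3*t^3 - 2*t^2 - 12*t - 8) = (t - 5)*(t + 2)*(t^3 + t^2 - 4*t - 4) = (t - 5)*(t + 1)*(t + 2)*(t^2 - 4) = (t - 5)*(t - 2)*(t + 1)*(t + 2)*(t + 2)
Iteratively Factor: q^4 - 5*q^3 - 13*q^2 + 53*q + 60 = (q - 4)*(q^3 - q^2 - 17*q - 15) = (q - 4)*(q + 3)*(q^2 - 4*q - 5) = (q - 5)*(q - 4)*(q + 3)*(q + 1)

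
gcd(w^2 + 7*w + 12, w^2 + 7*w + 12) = w^2 + 7*w + 12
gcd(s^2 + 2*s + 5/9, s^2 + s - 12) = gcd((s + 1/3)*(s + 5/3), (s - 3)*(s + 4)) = 1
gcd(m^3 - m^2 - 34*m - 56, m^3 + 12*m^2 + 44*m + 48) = m^2 + 6*m + 8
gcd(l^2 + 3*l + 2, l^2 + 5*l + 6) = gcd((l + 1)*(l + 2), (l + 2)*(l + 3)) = l + 2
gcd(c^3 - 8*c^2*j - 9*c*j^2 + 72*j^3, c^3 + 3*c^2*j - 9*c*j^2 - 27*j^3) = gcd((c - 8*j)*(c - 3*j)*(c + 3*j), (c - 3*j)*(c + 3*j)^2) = c^2 - 9*j^2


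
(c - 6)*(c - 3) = c^2 - 9*c + 18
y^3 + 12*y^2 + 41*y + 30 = (y + 1)*(y + 5)*(y + 6)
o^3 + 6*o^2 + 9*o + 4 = (o + 1)^2*(o + 4)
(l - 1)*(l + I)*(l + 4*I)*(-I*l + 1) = -I*l^4 + 6*l^3 + I*l^3 - 6*l^2 + 9*I*l^2 - 4*l - 9*I*l + 4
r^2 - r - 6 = (r - 3)*(r + 2)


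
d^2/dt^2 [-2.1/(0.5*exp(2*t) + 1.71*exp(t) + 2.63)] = (-2.1*(1.0*exp(t) + 1.71)*(2.0*exp(t) + 3.42)*exp(t) + (4.2*exp(t) + 3.591)*(0.5*exp(2*t) + 1.71*exp(t) + 2.63))*exp(t)/(0.5*exp(2*t) + 1.71*exp(t) + 2.63)^3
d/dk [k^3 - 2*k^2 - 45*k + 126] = 3*k^2 - 4*k - 45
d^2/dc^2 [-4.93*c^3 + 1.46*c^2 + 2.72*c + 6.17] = 2.92 - 29.58*c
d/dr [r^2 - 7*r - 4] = 2*r - 7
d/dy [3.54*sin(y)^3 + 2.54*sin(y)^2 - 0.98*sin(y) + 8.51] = (10.62*sin(y)^2 + 5.08*sin(y) - 0.98)*cos(y)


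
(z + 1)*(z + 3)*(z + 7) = z^3 + 11*z^2 + 31*z + 21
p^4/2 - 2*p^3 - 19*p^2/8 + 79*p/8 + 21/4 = (p/2 + 1)*(p - 7/2)*(p - 3)*(p + 1/2)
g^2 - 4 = (g - 2)*(g + 2)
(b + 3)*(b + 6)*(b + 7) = b^3 + 16*b^2 + 81*b + 126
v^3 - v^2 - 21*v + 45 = (v - 3)^2*(v + 5)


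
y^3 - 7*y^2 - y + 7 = (y - 7)*(y - 1)*(y + 1)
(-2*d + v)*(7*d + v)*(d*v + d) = -14*d^3*v - 14*d^3 + 5*d^2*v^2 + 5*d^2*v + d*v^3 + d*v^2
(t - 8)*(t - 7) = t^2 - 15*t + 56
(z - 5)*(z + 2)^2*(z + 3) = z^4 + 2*z^3 - 19*z^2 - 68*z - 60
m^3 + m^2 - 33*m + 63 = (m - 3)^2*(m + 7)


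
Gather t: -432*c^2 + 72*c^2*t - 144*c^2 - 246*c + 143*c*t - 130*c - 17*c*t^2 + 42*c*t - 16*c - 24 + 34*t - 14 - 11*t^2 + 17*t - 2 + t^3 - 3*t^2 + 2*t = -576*c^2 - 392*c + t^3 + t^2*(-17*c - 14) + t*(72*c^2 + 185*c + 53) - 40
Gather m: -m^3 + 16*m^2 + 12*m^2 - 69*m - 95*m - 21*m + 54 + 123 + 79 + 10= -m^3 + 28*m^2 - 185*m + 266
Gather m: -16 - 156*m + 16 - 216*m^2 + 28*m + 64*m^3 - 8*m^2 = 64*m^3 - 224*m^2 - 128*m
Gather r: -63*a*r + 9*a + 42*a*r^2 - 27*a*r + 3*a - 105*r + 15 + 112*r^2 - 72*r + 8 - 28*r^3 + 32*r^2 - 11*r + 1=12*a - 28*r^3 + r^2*(42*a + 144) + r*(-90*a - 188) + 24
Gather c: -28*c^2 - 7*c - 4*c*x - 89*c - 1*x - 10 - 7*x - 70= -28*c^2 + c*(-4*x - 96) - 8*x - 80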